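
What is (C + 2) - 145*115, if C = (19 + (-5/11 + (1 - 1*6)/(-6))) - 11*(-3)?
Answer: -1096961/66 ≈ -16621.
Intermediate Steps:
C = 3457/66 (C = (19 + (-5*1/11 + (1 - 6)*(-⅙))) + 33 = (19 + (-5/11 - 5*(-⅙))) + 33 = (19 + (-5/11 + ⅚)) + 33 = (19 + 25/66) + 33 = 1279/66 + 33 = 3457/66 ≈ 52.379)
(C + 2) - 145*115 = (3457/66 + 2) - 145*115 = 3589/66 - 16675 = -1096961/66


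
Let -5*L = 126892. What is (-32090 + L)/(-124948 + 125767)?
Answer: -287342/4095 ≈ -70.169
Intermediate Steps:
L = -126892/5 (L = -⅕*126892 = -126892/5 ≈ -25378.)
(-32090 + L)/(-124948 + 125767) = (-32090 - 126892/5)/(-124948 + 125767) = -287342/5/819 = -287342/5*1/819 = -287342/4095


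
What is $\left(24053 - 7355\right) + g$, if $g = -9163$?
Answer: $7535$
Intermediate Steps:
$\left(24053 - 7355\right) + g = \left(24053 - 7355\right) - 9163 = 16698 - 9163 = 7535$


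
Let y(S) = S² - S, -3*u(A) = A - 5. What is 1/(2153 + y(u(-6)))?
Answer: 9/19465 ≈ 0.00046237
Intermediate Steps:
u(A) = 5/3 - A/3 (u(A) = -(A - 5)/3 = -(-5 + A)/3 = 5/3 - A/3)
1/(2153 + y(u(-6))) = 1/(2153 + (5/3 - ⅓*(-6))*(-1 + (5/3 - ⅓*(-6)))) = 1/(2153 + (5/3 + 2)*(-1 + (5/3 + 2))) = 1/(2153 + 11*(-1 + 11/3)/3) = 1/(2153 + (11/3)*(8/3)) = 1/(2153 + 88/9) = 1/(19465/9) = 9/19465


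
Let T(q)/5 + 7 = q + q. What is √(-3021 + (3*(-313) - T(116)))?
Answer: 3*I*√565 ≈ 71.309*I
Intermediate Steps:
T(q) = -35 + 10*q (T(q) = -35 + 5*(q + q) = -35 + 5*(2*q) = -35 + 10*q)
√(-3021 + (3*(-313) - T(116))) = √(-3021 + (3*(-313) - (-35 + 10*116))) = √(-3021 + (-939 - (-35 + 1160))) = √(-3021 + (-939 - 1*1125)) = √(-3021 + (-939 - 1125)) = √(-3021 - 2064) = √(-5085) = 3*I*√565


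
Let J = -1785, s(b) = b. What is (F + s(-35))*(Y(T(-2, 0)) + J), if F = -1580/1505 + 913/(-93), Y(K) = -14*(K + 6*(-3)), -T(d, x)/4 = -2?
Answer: 301729660/3999 ≈ 75451.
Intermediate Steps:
T(d, x) = 8 (T(d, x) = -4*(-2) = 8)
Y(K) = 252 - 14*K (Y(K) = -14*(K - 18) = -14*(-18 + K) = 252 - 14*K)
F = -304201/27993 (F = -1580*1/1505 + 913*(-1/93) = -316/301 - 913/93 = -304201/27993 ≈ -10.867)
(F + s(-35))*(Y(T(-2, 0)) + J) = (-304201/27993 - 35)*((252 - 14*8) - 1785) = -1283956*((252 - 112) - 1785)/27993 = -1283956*(140 - 1785)/27993 = -1283956/27993*(-1645) = 301729660/3999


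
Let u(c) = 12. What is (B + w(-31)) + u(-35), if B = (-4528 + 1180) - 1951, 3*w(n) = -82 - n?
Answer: -5304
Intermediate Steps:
w(n) = -82/3 - n/3 (w(n) = (-82 - n)/3 = -82/3 - n/3)
B = -5299 (B = -3348 - 1951 = -5299)
(B + w(-31)) + u(-35) = (-5299 + (-82/3 - 1/3*(-31))) + 12 = (-5299 + (-82/3 + 31/3)) + 12 = (-5299 - 17) + 12 = -5316 + 12 = -5304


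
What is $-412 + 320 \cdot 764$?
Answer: $244068$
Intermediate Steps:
$-412 + 320 \cdot 764 = -412 + 244480 = 244068$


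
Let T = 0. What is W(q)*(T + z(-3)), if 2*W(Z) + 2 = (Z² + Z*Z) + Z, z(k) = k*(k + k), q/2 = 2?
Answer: 306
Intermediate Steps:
q = 4 (q = 2*2 = 4)
z(k) = 2*k² (z(k) = k*(2*k) = 2*k²)
W(Z) = -1 + Z² + Z/2 (W(Z) = -1 + ((Z² + Z*Z) + Z)/2 = -1 + ((Z² + Z²) + Z)/2 = -1 + (2*Z² + Z)/2 = -1 + (Z + 2*Z²)/2 = -1 + (Z² + Z/2) = -1 + Z² + Z/2)
W(q)*(T + z(-3)) = (-1 + 4² + (½)*4)*(0 + 2*(-3)²) = (-1 + 16 + 2)*(0 + 2*9) = 17*(0 + 18) = 17*18 = 306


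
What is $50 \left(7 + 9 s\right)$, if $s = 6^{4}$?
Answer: $583550$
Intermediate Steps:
$s = 1296$
$50 \left(7 + 9 s\right) = 50 \left(7 + 9 \cdot 1296\right) = 50 \left(7 + 11664\right) = 50 \cdot 11671 = 583550$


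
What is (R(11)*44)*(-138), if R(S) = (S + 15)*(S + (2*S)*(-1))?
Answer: 1736592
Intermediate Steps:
R(S) = -S*(15 + S) (R(S) = (15 + S)*(S - 2*S) = (15 + S)*(-S) = -S*(15 + S))
(R(11)*44)*(-138) = (-1*11*(15 + 11)*44)*(-138) = (-1*11*26*44)*(-138) = -286*44*(-138) = -12584*(-138) = 1736592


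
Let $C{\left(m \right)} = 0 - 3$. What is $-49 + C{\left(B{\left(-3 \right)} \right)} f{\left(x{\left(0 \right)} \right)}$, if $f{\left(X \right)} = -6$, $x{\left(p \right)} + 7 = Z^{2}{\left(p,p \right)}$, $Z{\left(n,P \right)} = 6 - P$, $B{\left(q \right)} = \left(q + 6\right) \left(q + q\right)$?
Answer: $-31$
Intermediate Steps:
$B{\left(q \right)} = 2 q \left(6 + q\right)$ ($B{\left(q \right)} = \left(6 + q\right) 2 q = 2 q \left(6 + q\right)$)
$x{\left(p \right)} = -7 + \left(6 - p\right)^{2}$
$C{\left(m \right)} = -3$ ($C{\left(m \right)} = 0 - 3 = -3$)
$-49 + C{\left(B{\left(-3 \right)} \right)} f{\left(x{\left(0 \right)} \right)} = -49 - -18 = -49 + 18 = -31$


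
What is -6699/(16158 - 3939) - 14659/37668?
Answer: -143818751/153421764 ≈ -0.93741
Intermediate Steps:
-6699/(16158 - 3939) - 14659/37668 = -6699/12219 - 14659*1/37668 = -6699*1/12219 - 14659/37668 = -2233/4073 - 14659/37668 = -143818751/153421764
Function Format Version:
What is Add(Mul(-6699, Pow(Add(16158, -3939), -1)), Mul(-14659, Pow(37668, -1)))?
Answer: Rational(-143818751, 153421764) ≈ -0.93741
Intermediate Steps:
Add(Mul(-6699, Pow(Add(16158, -3939), -1)), Mul(-14659, Pow(37668, -1))) = Add(Mul(-6699, Pow(12219, -1)), Mul(-14659, Rational(1, 37668))) = Add(Mul(-6699, Rational(1, 12219)), Rational(-14659, 37668)) = Add(Rational(-2233, 4073), Rational(-14659, 37668)) = Rational(-143818751, 153421764)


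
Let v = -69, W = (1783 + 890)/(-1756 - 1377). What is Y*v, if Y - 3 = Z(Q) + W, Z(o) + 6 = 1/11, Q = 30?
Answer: 8946471/34463 ≈ 259.60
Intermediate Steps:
Z(o) = -65/11 (Z(o) = -6 + 1/11 = -65/11)
W = -2673/3133 (W = 2673/(-3133) = 2673*(-1/3133) = -2673/3133 ≈ -0.85318)
Y = -129659/34463 (Y = 3 + (-65/11 - 2673/3133) = 3 - 233048/34463 = -129659/34463 ≈ -3.7623)
Y*v = -129659/34463*(-69) = 8946471/34463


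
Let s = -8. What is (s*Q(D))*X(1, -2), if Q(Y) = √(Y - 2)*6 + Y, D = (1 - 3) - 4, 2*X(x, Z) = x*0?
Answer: 0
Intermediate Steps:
X(x, Z) = 0 (X(x, Z) = (x*0)/2 = (½)*0 = 0)
D = -6 (D = -2 - 4 = -6)
Q(Y) = Y + 6*√(-2 + Y) (Q(Y) = √(-2 + Y)*6 + Y = 6*√(-2 + Y) + Y = Y + 6*√(-2 + Y))
(s*Q(D))*X(1, -2) = -8*(-6 + 6*√(-2 - 6))*0 = -8*(-6 + 6*√(-8))*0 = -8*(-6 + 6*(2*I*√2))*0 = -8*(-6 + 12*I*√2)*0 = (48 - 96*I*√2)*0 = 0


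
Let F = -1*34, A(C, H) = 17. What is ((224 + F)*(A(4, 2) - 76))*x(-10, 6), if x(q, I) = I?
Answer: -67260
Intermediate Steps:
F = -34
((224 + F)*(A(4, 2) - 76))*x(-10, 6) = ((224 - 34)*(17 - 76))*6 = (190*(-59))*6 = -11210*6 = -67260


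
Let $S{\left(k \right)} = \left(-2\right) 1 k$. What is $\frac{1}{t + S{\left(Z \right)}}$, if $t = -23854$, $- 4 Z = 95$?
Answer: $- \frac{2}{47613} \approx -4.2005 \cdot 10^{-5}$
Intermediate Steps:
$Z = - \frac{95}{4}$ ($Z = \left(- \frac{1}{4}\right) 95 = - \frac{95}{4} \approx -23.75$)
$S{\left(k \right)} = - 2 k$
$\frac{1}{t + S{\left(Z \right)}} = \frac{1}{-23854 - - \frac{95}{2}} = \frac{1}{-23854 + \frac{95}{2}} = \frac{1}{- \frac{47613}{2}} = - \frac{2}{47613}$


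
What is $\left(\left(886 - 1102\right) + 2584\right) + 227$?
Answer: $2595$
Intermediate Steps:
$\left(\left(886 - 1102\right) + 2584\right) + 227 = \left(-216 + 2584\right) + 227 = 2368 + 227 = 2595$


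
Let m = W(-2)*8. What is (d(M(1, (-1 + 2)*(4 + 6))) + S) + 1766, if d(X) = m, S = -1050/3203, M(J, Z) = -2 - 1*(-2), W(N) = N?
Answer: 5604200/3203 ≈ 1749.7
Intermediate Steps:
M(J, Z) = 0 (M(J, Z) = -2 + 2 = 0)
m = -16 (m = -2*8 = -16)
S = -1050/3203 (S = -1050*1/3203 = -1050/3203 ≈ -0.32782)
d(X) = -16
(d(M(1, (-1 + 2)*(4 + 6))) + S) + 1766 = (-16 - 1050/3203) + 1766 = -52298/3203 + 1766 = 5604200/3203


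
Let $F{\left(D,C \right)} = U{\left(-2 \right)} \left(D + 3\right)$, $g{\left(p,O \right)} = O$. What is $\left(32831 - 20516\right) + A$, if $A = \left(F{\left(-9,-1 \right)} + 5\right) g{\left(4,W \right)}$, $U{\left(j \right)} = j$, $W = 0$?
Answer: $12315$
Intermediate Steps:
$F{\left(D,C \right)} = -6 - 2 D$ ($F{\left(D,C \right)} = - 2 \left(D + 3\right) = - 2 \left(3 + D\right) = -6 - 2 D$)
$A = 0$ ($A = \left(\left(-6 - -18\right) + 5\right) 0 = \left(\left(-6 + 18\right) + 5\right) 0 = \left(12 + 5\right) 0 = 17 \cdot 0 = 0$)
$\left(32831 - 20516\right) + A = \left(32831 - 20516\right) + 0 = 12315 + 0 = 12315$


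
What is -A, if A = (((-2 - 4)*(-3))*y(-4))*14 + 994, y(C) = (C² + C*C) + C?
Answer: -8050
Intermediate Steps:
y(C) = C + 2*C² (y(C) = (C² + C²) + C = 2*C² + C = C + 2*C²)
A = 8050 (A = (((-2 - 4)*(-3))*(-4*(1 + 2*(-4))))*14 + 994 = ((-6*(-3))*(-4*(1 - 8)))*14 + 994 = (18*(-4*(-7)))*14 + 994 = (18*28)*14 + 994 = 504*14 + 994 = 7056 + 994 = 8050)
-A = -1*8050 = -8050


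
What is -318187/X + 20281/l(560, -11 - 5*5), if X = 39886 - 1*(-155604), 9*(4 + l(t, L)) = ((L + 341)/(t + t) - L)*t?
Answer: 58461751009/7927705970 ≈ 7.3744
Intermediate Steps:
l(t, L) = -4 + t*(-L + (341 + L)/(2*t))/9 (l(t, L) = -4 + (((L + 341)/(t + t) - L)*t)/9 = -4 + (((341 + L)/((2*t)) - L)*t)/9 = -4 + (((341 + L)*(1/(2*t)) - L)*t)/9 = -4 + (((341 + L)/(2*t) - L)*t)/9 = -4 + ((-L + (341 + L)/(2*t))*t)/9 = -4 + (t*(-L + (341 + L)/(2*t)))/9 = -4 + t*(-L + (341 + L)/(2*t))/9)
X = 195490 (X = 39886 + 155604 = 195490)
-318187/X + 20281/l(560, -11 - 5*5) = -318187/195490 + 20281/(269/18 + (-11 - 5*5)/18 - ⅑*(-11 - 5*5)*560) = -318187*1/195490 + 20281/(269/18 + (-11 - 25)/18 - ⅑*(-11 - 25)*560) = -318187/195490 + 20281/(269/18 + (1/18)*(-36) - ⅑*(-36)*560) = -318187/195490 + 20281/(269/18 - 2 + 2240) = -318187/195490 + 20281/(40553/18) = -318187/195490 + 20281*(18/40553) = -318187/195490 + 365058/40553 = 58461751009/7927705970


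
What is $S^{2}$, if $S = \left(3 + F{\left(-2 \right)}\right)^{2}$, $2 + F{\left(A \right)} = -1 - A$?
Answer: $16$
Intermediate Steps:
$F{\left(A \right)} = -3 - A$ ($F{\left(A \right)} = -2 - \left(1 + A\right) = -3 - A$)
$S = 4$ ($S = \left(3 - 1\right)^{2} = 2^{2} = 4$)
$S^{2} = 4^{2} = 16$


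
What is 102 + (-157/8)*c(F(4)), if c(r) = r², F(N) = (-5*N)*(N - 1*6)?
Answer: -31298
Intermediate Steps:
F(N) = -5*N*(-6 + N) (F(N) = (-5*N)*(N - 6) = (-5*N)*(-6 + N) = -5*N*(-6 + N))
102 + (-157/8)*c(F(4)) = 102 + (-157/8)*(5*4*(6 - 1*4))² = 102 + (-157*⅛)*(5*4*(6 - 4))² = 102 - 157*(5*4*2)²/8 = 102 - 157/8*40² = 102 - 157/8*1600 = 102 - 31400 = -31298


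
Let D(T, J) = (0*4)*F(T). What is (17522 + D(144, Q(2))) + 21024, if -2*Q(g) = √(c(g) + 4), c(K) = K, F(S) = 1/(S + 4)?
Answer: 38546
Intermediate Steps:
F(S) = 1/(4 + S)
Q(g) = -√(4 + g)/2 (Q(g) = -√(g + 4)/2 = -√(4 + g)/2)
D(T, J) = 0 (D(T, J) = (0*4)/(4 + T) = 0/(4 + T) = 0)
(17522 + D(144, Q(2))) + 21024 = (17522 + 0) + 21024 = 17522 + 21024 = 38546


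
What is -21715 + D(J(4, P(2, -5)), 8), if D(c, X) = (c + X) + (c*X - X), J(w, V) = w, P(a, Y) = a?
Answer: -21679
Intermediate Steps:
D(c, X) = c + X*c (D(c, X) = (X + c) + (X*c - X) = (X + c) + (-X + X*c) = c + X*c)
-21715 + D(J(4, P(2, -5)), 8) = -21715 + 4*(1 + 8) = -21715 + 4*9 = -21715 + 36 = -21679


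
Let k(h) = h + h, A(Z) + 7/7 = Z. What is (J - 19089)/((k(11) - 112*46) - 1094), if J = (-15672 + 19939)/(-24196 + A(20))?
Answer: 115379755/37619412 ≈ 3.0670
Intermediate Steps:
A(Z) = -1 + Z
k(h) = 2*h
J = -4267/24177 (J = (-15672 + 19939)/(-24196 + (-1 + 20)) = 4267/(-24196 + 19) = 4267/(-24177) = 4267*(-1/24177) = -4267/24177 ≈ -0.17649)
(J - 19089)/((k(11) - 112*46) - 1094) = (-4267/24177 - 19089)/((2*11 - 112*46) - 1094) = -461519020/(24177*((22 - 5152) - 1094)) = -461519020/(24177*(-5130 - 1094)) = -461519020/24177/(-6224) = -461519020/24177*(-1/6224) = 115379755/37619412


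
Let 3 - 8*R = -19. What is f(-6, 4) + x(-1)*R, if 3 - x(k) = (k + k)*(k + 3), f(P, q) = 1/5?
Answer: 389/20 ≈ 19.450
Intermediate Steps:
R = 11/4 (R = 3/8 - ⅛*(-19) = 3/8 + 19/8 = 11/4 ≈ 2.7500)
f(P, q) = ⅕
x(k) = 3 - 2*k*(3 + k) (x(k) = 3 - (k + k)*(k + 3) = 3 - 2*k*(3 + k))
f(-6, 4) + x(-1)*R = ⅕ + (3 - 6*(-1) - 2*(-1)²)*(11/4) = ⅕ + (3 + 6 - 2*1)*(11/4) = ⅕ + (3 + 6 - 2)*(11/4) = ⅕ + 7*(11/4) = ⅕ + 77/4 = 389/20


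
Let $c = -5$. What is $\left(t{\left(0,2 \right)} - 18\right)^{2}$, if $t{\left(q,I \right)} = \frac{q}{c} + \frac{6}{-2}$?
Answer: $441$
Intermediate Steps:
$t{\left(q,I \right)} = -3 - \frac{q}{5}$ ($t{\left(q,I \right)} = \frac{q}{-5} + \frac{6}{-2} = q \left(- \frac{1}{5}\right) + 6 \left(- \frac{1}{2}\right) = - \frac{q}{5} - 3 = -3 - \frac{q}{5}$)
$\left(t{\left(0,2 \right)} - 18\right)^{2} = \left(\left(-3 - 0\right) - 18\right)^{2} = \left(\left(-3 + 0\right) - 18\right)^{2} = \left(-3 - 18\right)^{2} = \left(-21\right)^{2} = 441$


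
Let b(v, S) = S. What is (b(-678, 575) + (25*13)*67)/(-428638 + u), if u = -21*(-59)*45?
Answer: -22350/372883 ≈ -0.059938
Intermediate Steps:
u = 55755 (u = 1239*45 = 55755)
(b(-678, 575) + (25*13)*67)/(-428638 + u) = (575 + (25*13)*67)/(-428638 + 55755) = (575 + 325*67)/(-372883) = (575 + 21775)*(-1/372883) = 22350*(-1/372883) = -22350/372883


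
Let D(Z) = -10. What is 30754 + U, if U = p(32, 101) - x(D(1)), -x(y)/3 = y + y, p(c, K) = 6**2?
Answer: 30730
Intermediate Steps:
p(c, K) = 36
x(y) = -6*y (x(y) = -3*(y + y) = -6*y)
U = -24 (U = 36 - (-6)*(-10) = 36 - 1*60 = 36 - 60 = -24)
30754 + U = 30754 - 24 = 30730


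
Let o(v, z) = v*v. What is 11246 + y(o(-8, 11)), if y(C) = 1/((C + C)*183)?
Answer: 263426305/23424 ≈ 11246.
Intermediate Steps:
o(v, z) = v²
y(C) = 1/(366*C) (y(C) = (1/183)/(2*C) = (1/(2*C))*(1/183) = 1/(366*C))
11246 + y(o(-8, 11)) = 11246 + 1/(366*((-8)²)) = 11246 + (1/366)/64 = 11246 + (1/366)*(1/64) = 11246 + 1/23424 = 263426305/23424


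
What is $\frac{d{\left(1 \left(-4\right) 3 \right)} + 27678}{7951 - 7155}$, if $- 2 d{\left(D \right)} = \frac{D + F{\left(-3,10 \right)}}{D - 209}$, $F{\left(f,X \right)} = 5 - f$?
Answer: $\frac{1529209}{43979} \approx 34.771$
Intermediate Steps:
$d{\left(D \right)} = - \frac{8 + D}{2 \left(-209 + D\right)}$ ($d{\left(D \right)} = - \frac{\left(D + \left(5 - -3\right)\right) \frac{1}{D - 209}}{2} = - \frac{\left(D + \left(5 + 3\right)\right) \frac{1}{-209 + D}}{2} = - \frac{\left(D + 8\right) \frac{1}{-209 + D}}{2} = - \frac{\left(8 + D\right) \frac{1}{-209 + D}}{2} = - \frac{\frac{1}{-209 + D} \left(8 + D\right)}{2} = - \frac{8 + D}{2 \left(-209 + D\right)}$)
$\frac{d{\left(1 \left(-4\right) 3 \right)} + 27678}{7951 - 7155} = \frac{\frac{-8 - 1 \left(-4\right) 3}{2 \left(-209 + 1 \left(-4\right) 3\right)} + 27678}{7951 - 7155} = \frac{\frac{-8 - \left(-4\right) 3}{2 \left(-209 - 12\right)} + 27678}{796} = \left(\frac{-8 - -12}{2 \left(-209 - 12\right)} + 27678\right) \frac{1}{796} = \left(\frac{-8 + 12}{2 \left(-221\right)} + 27678\right) \frac{1}{796} = \left(\frac{1}{2} \left(- \frac{1}{221}\right) 4 + 27678\right) \frac{1}{796} = \left(- \frac{2}{221} + 27678\right) \frac{1}{796} = \frac{6116836}{221} \cdot \frac{1}{796} = \frac{1529209}{43979}$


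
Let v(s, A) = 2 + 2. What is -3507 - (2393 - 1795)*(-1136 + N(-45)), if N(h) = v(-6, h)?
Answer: 673429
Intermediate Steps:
v(s, A) = 4
N(h) = 4
-3507 - (2393 - 1795)*(-1136 + N(-45)) = -3507 - (2393 - 1795)*(-1136 + 4) = -3507 - 598*(-1132) = -3507 - 1*(-676936) = -3507 + 676936 = 673429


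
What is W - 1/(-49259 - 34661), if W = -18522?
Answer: -1554366239/83920 ≈ -18522.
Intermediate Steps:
W - 1/(-49259 - 34661) = -18522 - 1/(-49259 - 34661) = -18522 - 1/(-83920) = -18522 - 1*(-1/83920) = -18522 + 1/83920 = -1554366239/83920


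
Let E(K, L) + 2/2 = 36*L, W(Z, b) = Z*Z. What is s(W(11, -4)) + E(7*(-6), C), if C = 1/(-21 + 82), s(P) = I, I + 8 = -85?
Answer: -5698/61 ≈ -93.410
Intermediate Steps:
W(Z, b) = Z²
I = -93 (I = -8 - 85 = -93)
s(P) = -93
C = 1/61 ≈ 0.016393
E(K, L) = -1 + 36*L
s(W(11, -4)) + E(7*(-6), C) = -93 + (-1 + 36*(1/61)) = -93 + (-1 + 36/61) = -93 - 25/61 = -5698/61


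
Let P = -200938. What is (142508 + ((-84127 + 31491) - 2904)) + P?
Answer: -113970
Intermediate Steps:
(142508 + ((-84127 + 31491) - 2904)) + P = (142508 + ((-84127 + 31491) - 2904)) - 200938 = (142508 + (-52636 - 2904)) - 200938 = (142508 - 55540) - 200938 = 86968 - 200938 = -113970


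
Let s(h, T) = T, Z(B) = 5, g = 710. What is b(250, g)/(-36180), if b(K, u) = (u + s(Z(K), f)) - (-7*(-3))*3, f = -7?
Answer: -32/1809 ≈ -0.017689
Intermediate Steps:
b(K, u) = -70 + u (b(K, u) = (u - 7) - (-7*(-3))*3 = (-7 + u) - 21*3 = (-7 + u) - 1*63 = (-7 + u) - 63 = -70 + u)
b(250, g)/(-36180) = (-70 + 710)/(-36180) = 640*(-1/36180) = -32/1809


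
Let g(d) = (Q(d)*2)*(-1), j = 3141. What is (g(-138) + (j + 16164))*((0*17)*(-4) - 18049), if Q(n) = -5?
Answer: -348616435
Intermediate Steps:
g(d) = 10 (g(d) = -5*2*(-1) = -10*(-1) = 10)
(g(-138) + (j + 16164))*((0*17)*(-4) - 18049) = (10 + (3141 + 16164))*((0*17)*(-4) - 18049) = (10 + 19305)*(0*(-4) - 18049) = 19315*(0 - 18049) = 19315*(-18049) = -348616435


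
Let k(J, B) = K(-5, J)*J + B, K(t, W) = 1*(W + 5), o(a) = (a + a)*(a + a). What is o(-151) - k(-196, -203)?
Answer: 53971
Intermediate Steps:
o(a) = 4*a**2 (o(a) = (2*a)*(2*a) = 4*a**2)
K(t, W) = 5 + W (K(t, W) = 1*(5 + W) = 5 + W)
k(J, B) = B + J*(5 + J) (k(J, B) = (5 + J)*J + B = J*(5 + J) + B = B + J*(5 + J))
o(-151) - k(-196, -203) = 4*(-151)**2 - (-203 - 196*(5 - 196)) = 4*22801 - (-203 - 196*(-191)) = 91204 - (-203 + 37436) = 91204 - 1*37233 = 91204 - 37233 = 53971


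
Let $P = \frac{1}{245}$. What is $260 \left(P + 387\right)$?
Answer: $\frac{4930432}{49} \approx 1.0062 \cdot 10^{5}$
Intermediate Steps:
$P = \frac{1}{245} \approx 0.0040816$
$260 \left(P + 387\right) = 260 \left(\frac{1}{245} + 387\right) = 260 \cdot \frac{94816}{245} = \frac{4930432}{49}$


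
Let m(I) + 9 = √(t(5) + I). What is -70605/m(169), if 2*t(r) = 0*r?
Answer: -70605/4 ≈ -17651.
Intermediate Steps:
t(r) = 0 (t(r) = (0*r)/2 = (½)*0 = 0)
m(I) = -9 + √I (m(I) = -9 + √(0 + I) = -9 + √I)
-70605/m(169) = -70605/(-9 + √169) = -70605/(-9 + 13) = -70605/4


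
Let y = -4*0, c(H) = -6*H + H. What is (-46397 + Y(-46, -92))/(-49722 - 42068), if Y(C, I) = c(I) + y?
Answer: 45937/91790 ≈ 0.50046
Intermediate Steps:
c(H) = -5*H
y = 0
Y(C, I) = -5*I (Y(C, I) = -5*I + 0 = -5*I)
(-46397 + Y(-46, -92))/(-49722 - 42068) = (-46397 - 5*(-92))/(-49722 - 42068) = (-46397 + 460)/(-91790) = -45937*(-1/91790) = 45937/91790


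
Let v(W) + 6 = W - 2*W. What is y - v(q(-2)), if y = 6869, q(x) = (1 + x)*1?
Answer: 6874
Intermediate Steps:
q(x) = 1 + x
v(W) = -6 - W (v(W) = -6 + (W - 2*W) = -6 - W)
y - v(q(-2)) = 6869 - (-6 - (1 - 2)) = 6869 - (-6 - 1*(-1)) = 6869 - (-6 + 1) = 6869 - 1*(-5) = 6869 + 5 = 6874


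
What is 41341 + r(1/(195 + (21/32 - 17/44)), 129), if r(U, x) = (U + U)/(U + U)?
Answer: 41342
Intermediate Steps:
r(U, x) = 1 (r(U, x) = (2*U)/((2*U)) = (2*U)*(1/(2*U)) = 1)
41341 + r(1/(195 + (21/32 - 17/44)), 129) = 41341 + 1 = 41342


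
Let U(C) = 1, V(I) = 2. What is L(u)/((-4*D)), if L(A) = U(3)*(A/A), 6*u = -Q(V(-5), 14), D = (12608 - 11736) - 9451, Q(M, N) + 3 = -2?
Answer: 1/34316 ≈ 2.9141e-5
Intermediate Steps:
Q(M, N) = -5 (Q(M, N) = -3 - 2 = -5)
D = -8579 (D = 872 - 9451 = -8579)
u = ⅚ (u = (-1*(-5))/6 = (⅙)*5 = ⅚ ≈ 0.83333)
L(A) = 1 (L(A) = 1*(A/A) = 1*1 = 1)
L(u)/((-4*D)) = 1/(-4*(-8579)) = 1/34316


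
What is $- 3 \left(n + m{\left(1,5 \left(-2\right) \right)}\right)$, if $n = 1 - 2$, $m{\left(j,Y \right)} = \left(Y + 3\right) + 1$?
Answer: $21$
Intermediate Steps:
$m{\left(j,Y \right)} = 4 + Y$ ($m{\left(j,Y \right)} = \left(3 + Y\right) + 1 = 4 + Y$)
$n = -1$ ($n = 1 - 2 = -1$)
$- 3 \left(n + m{\left(1,5 \left(-2\right) \right)}\right) = - 3 \left(-1 + \left(4 + 5 \left(-2\right)\right)\right) = - 3 \left(-1 + \left(4 - 10\right)\right) = - 3 \left(-1 - 6\right) = \left(-3\right) \left(-7\right) = 21$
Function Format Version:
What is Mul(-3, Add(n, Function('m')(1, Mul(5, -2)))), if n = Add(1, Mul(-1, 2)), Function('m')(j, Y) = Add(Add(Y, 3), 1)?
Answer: 21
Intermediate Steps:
Function('m')(j, Y) = Add(4, Y) (Function('m')(j, Y) = Add(Add(3, Y), 1) = Add(4, Y))
n = -1 (n = Add(1, -2) = -1)
Mul(-3, Add(n, Function('m')(1, Mul(5, -2)))) = Mul(-3, Add(-1, Add(4, Mul(5, -2)))) = Mul(-3, Add(-1, Add(4, -10))) = Mul(-3, Add(-1, -6)) = Mul(-3, -7) = 21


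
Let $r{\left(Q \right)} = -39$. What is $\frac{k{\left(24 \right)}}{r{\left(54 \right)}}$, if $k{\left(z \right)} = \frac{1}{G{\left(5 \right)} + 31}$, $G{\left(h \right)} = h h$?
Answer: $- \frac{1}{2184} \approx -0.00045788$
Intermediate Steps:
$G{\left(h \right)} = h^{2}$
$k{\left(z \right)} = \frac{1}{56}$ ($k{\left(z \right)} = \frac{1}{5^{2} + 31} = \frac{1}{25 + 31} = \frac{1}{56}$)
$\frac{k{\left(24 \right)}}{r{\left(54 \right)}} = \frac{1}{56 \left(-39\right)} = \frac{1}{56} \left(- \frac{1}{39}\right) = - \frac{1}{2184}$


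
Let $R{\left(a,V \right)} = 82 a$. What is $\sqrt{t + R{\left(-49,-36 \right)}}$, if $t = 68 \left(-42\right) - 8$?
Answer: $i \sqrt{6882} \approx 82.958 i$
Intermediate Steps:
$t = -2864$ ($t = -2856 - 8 = -2864$)
$\sqrt{t + R{\left(-49,-36 \right)}} = \sqrt{-2864 + 82 \left(-49\right)} = \sqrt{-2864 - 4018} = \sqrt{-6882} = i \sqrt{6882}$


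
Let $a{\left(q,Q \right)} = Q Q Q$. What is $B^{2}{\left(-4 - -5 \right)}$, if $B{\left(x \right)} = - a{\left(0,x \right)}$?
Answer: $1$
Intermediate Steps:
$a{\left(q,Q \right)} = Q^{3}$ ($a{\left(q,Q \right)} = Q^{2} Q = Q^{3}$)
$B{\left(x \right)} = - x^{3}$
$B^{2}{\left(-4 - -5 \right)} = \left(- \left(-4 - -5\right)^{3}\right)^{2} = \left(- \left(-4 + 5\right)^{3}\right)^{2} = \left(- 1^{3}\right)^{2} = \left(\left(-1\right) 1\right)^{2} = \left(-1\right)^{2} = 1$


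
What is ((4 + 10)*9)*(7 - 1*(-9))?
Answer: 2016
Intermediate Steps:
((4 + 10)*9)*(7 - 1*(-9)) = (14*9)*(7 + 9) = 126*16 = 2016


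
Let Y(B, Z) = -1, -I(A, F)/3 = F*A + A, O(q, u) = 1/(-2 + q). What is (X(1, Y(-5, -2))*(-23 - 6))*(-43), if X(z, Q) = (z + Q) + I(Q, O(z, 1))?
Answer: 0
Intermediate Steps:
I(A, F) = -3*A - 3*A*F (I(A, F) = -3*(F*A + A) = -3*(A*F + A) = -3*(A + A*F) = -3*A - 3*A*F)
X(z, Q) = Q + z - 3*Q*(1 + 1/(-2 + z)) (X(z, Q) = (z + Q) - 3*Q*(1 + 1/(-2 + z)) = (Q + z) - 3*Q*(1 + 1/(-2 + z)) = Q + z - 3*Q*(1 + 1/(-2 + z)))
(X(1, Y(-5, -2))*(-23 - 6))*(-43) = ((((-2 + 1)*(-1 + 1) - 3*(-1)*(-1 + 1))/(-2 + 1))*(-23 - 6))*(-43) = (((-1*0 - 3*(-1)*0)/(-1))*(-29))*(-43) = (-(0 + 0)*(-29))*(-43) = (-1*0*(-29))*(-43) = (0*(-29))*(-43) = 0*(-43) = 0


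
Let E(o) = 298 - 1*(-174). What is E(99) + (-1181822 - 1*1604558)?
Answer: -2785908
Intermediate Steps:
E(o) = 472 (E(o) = 298 + 174 = 472)
E(99) + (-1181822 - 1*1604558) = 472 + (-1181822 - 1*1604558) = 472 + (-1181822 - 1604558) = 472 - 2786380 = -2785908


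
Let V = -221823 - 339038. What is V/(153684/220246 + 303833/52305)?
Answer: -3230550114206415/37478222269 ≈ -86198.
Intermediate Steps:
V = -560861
V/(153684/220246 + 303833/52305) = -560861/(153684/220246 + 303833/52305) = -560861/(153684*(1/220246) + 303833*(1/52305)) = -560861/(76842/110123 + 303833/52305) = -560861/37478222269/5759983515 = -560861*5759983515/37478222269 = -3230550114206415/37478222269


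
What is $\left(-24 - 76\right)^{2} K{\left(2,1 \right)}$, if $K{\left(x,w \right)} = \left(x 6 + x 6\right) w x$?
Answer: $480000$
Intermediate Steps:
$K{\left(x,w \right)} = 12 w x^{2}$ ($K{\left(x,w \right)} = \left(6 x + 6 x\right) w x = 12 x w x = 12 w x x = 12 w x^{2}$)
$\left(-24 - 76\right)^{2} K{\left(2,1 \right)} = \left(-24 - 76\right)^{2} \cdot 12 \cdot 1 \cdot 2^{2} = \left(-100\right)^{2} \cdot 12 \cdot 1 \cdot 4 = 10000 \cdot 48 = 480000$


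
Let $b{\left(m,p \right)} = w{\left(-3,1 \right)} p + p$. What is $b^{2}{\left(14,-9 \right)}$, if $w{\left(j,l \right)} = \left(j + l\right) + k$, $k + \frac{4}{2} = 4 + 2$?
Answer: $729$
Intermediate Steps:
$k = 4$ ($k = -2 + \left(4 + 2\right) = -2 + 6 = 4$)
$w{\left(j,l \right)} = 4 + j + l$ ($w{\left(j,l \right)} = \left(j + l\right) + 4 = 4 + j + l$)
$b{\left(m,p \right)} = 3 p$ ($b{\left(m,p \right)} = \left(4 - 3 + 1\right) p + p = 2 p + p = 3 p$)
$b^{2}{\left(14,-9 \right)} = \left(3 \left(-9\right)\right)^{2} = \left(-27\right)^{2} = 729$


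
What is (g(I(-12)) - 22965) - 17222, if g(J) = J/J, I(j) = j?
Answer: -40186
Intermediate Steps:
g(J) = 1
(g(I(-12)) - 22965) - 17222 = (1 - 22965) - 17222 = -22964 - 17222 = -40186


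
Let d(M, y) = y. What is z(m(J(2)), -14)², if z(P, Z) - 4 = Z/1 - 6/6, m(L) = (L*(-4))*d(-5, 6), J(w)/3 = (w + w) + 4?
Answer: 121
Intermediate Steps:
J(w) = 12 + 6*w (J(w) = 3*((w + w) + 4) = 3*(2*w + 4) = 3*(4 + 2*w) = 12 + 6*w)
m(L) = -24*L (m(L) = (L*(-4))*6 = -4*L*6 = -24*L)
z(P, Z) = 3 + Z (z(P, Z) = 4 + (Z/1 - 6/6) = 4 + (Z*1 - 6*⅙) = 4 + (Z - 1) = 4 + (-1 + Z) = 3 + Z)
z(m(J(2)), -14)² = (3 - 14)² = (-11)² = 121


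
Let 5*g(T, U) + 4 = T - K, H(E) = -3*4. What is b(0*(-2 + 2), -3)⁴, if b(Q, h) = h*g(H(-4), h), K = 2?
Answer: 8503056/625 ≈ 13605.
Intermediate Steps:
H(E) = -12
g(T, U) = -6/5 + T/5 (g(T, U) = -⅘ + (T - 1*2)/5 = -⅘ + (T - 2)/5 = -⅘ + (-2 + T)/5 = -⅘ + (-⅖ + T/5) = -6/5 + T/5)
b(Q, h) = -18*h/5 (b(Q, h) = h*(-6/5 + (⅕)*(-12)) = h*(-6/5 - 12/5) = h*(-18/5) = -18*h/5)
b(0*(-2 + 2), -3)⁴ = (-18/5*(-3))⁴ = (54/5)⁴ = 8503056/625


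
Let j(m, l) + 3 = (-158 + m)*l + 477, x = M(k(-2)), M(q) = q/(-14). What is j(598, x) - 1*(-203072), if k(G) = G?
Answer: 1425262/7 ≈ 2.0361e+5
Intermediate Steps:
M(q) = -q/14 (M(q) = q*(-1/14) = -q/14)
x = ⅐ (x = -1/14*(-2) = ⅐ ≈ 0.14286)
j(m, l) = 474 + l*(-158 + m) (j(m, l) = -3 + ((-158 + m)*l + 477) = -3 + (l*(-158 + m) + 477) = -3 + (477 + l*(-158 + m)) = 474 + l*(-158 + m))
j(598, x) - 1*(-203072) = (474 - 158*⅐ + (⅐)*598) - 1*(-203072) = (474 - 158/7 + 598/7) + 203072 = 3758/7 + 203072 = 1425262/7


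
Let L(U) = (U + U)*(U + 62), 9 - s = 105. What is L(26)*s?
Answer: -439296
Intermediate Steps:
s = -96 (s = 9 - 1*105 = 9 - 105 = -96)
L(U) = 2*U*(62 + U) (L(U) = (2*U)*(62 + U) = 2*U*(62 + U))
L(26)*s = (2*26*(62 + 26))*(-96) = (2*26*88)*(-96) = 4576*(-96) = -439296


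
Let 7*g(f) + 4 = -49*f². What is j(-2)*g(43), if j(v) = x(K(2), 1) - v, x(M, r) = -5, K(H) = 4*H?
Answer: 271815/7 ≈ 38831.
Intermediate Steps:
g(f) = -4/7 - 7*f² (g(f) = -4/7 + (-49*f²)/7 = -4/7 - 7*f²)
j(v) = -5 - v
j(-2)*g(43) = (-5 - 1*(-2))*(-4/7 - 7*43²) = (-5 + 2)*(-4/7 - 7*1849) = -3*(-4/7 - 12943) = -3*(-90605/7) = 271815/7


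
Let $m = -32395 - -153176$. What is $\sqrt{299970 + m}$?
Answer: $\sqrt{420751} \approx 648.65$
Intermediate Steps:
$m = 120781$ ($m = -32395 + 153176 = 120781$)
$\sqrt{299970 + m} = \sqrt{299970 + 120781} = \sqrt{420751}$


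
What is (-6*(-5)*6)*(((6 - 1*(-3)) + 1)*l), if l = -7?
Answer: -12600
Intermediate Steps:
(-6*(-5)*6)*(((6 - 1*(-3)) + 1)*l) = (-6*(-5)*6)*(((6 - 1*(-3)) + 1)*(-7)) = (30*6)*(((6 + 3) + 1)*(-7)) = 180*((9 + 1)*(-7)) = 180*(10*(-7)) = 180*(-70) = -12600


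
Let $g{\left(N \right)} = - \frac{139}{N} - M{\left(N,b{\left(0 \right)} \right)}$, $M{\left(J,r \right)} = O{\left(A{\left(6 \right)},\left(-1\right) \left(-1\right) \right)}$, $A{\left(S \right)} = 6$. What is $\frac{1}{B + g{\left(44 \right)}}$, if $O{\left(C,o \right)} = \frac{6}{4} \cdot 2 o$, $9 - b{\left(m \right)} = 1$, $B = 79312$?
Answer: $\frac{44}{3489457} \approx 1.2609 \cdot 10^{-5}$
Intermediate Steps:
$b{\left(m \right)} = 8$ ($b{\left(m \right)} = 9 - 1 = 8$)
$O{\left(C,o \right)} = 3 o$ ($O{\left(C,o \right)} = 6 \cdot \frac{1}{4} \cdot 2 o = \frac{3}{2} \cdot 2 o = 3 o$)
$M{\left(J,r \right)} = 3$ ($M{\left(J,r \right)} = 3 \left(\left(-1\right) \left(-1\right)\right) = 3 \cdot 1 = 3$)
$g{\left(N \right)} = -3 - \frac{139}{N}$ ($g{\left(N \right)} = - \frac{139}{N} - 3 = -3 - \frac{139}{N}$)
$\frac{1}{B + g{\left(44 \right)}} = \frac{1}{79312 - \left(3 + \frac{139}{44}\right)} = \frac{1}{79312 - \frac{271}{44}} = \frac{1}{\frac{3489457}{44}} = \frac{44}{3489457}$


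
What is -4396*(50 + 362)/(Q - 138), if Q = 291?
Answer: -1811152/153 ≈ -11838.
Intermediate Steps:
-4396*(50 + 362)/(Q - 138) = -4396*(50 + 362)/(291 - 138) = -1811152/153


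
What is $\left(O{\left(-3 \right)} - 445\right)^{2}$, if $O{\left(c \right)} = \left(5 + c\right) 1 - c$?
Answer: $193600$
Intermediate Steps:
$O{\left(c \right)} = 5$ ($O{\left(c \right)} = \left(5 + c\right) - c = 5$)
$\left(O{\left(-3 \right)} - 445\right)^{2} = \left(5 - 445\right)^{2} = \left(-440\right)^{2} = 193600$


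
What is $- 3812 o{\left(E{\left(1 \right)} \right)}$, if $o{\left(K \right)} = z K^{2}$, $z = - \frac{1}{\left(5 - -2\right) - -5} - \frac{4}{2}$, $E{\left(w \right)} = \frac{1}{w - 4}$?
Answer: $\frac{23825}{27} \approx 882.41$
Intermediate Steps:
$E{\left(w \right)} = \frac{1}{-4 + w}$
$z = - \frac{25}{12}$ ($z = - \frac{1}{\left(5 + 2\right) + 5} - 2 = - \frac{1}{7 + 5} - 2 = - \frac{1}{12} - 2 = - \frac{25}{12} \approx -2.0833$)
$o{\left(K \right)} = - \frac{25 K^{2}}{12}$
$- 3812 o{\left(E{\left(1 \right)} \right)} = - 3812 \left(- \frac{25 \left(\frac{1}{-4 + 1}\right)^{2}}{12}\right) = - 3812 \left(- \frac{25 \left(\frac{1}{-3}\right)^{2}}{12}\right) = - 3812 \left(- \frac{25 \left(- \frac{1}{3}\right)^{2}}{12}\right) = - 3812 \left(\left(- \frac{25}{12}\right) \frac{1}{9}\right) = \left(-3812\right) \left(- \frac{25}{108}\right) = \frac{23825}{27}$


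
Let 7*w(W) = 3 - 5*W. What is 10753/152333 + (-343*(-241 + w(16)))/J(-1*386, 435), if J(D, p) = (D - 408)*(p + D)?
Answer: -130088765/60476201 ≈ -2.1511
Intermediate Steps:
J(D, p) = (-408 + D)*(D + p)
w(W) = 3/7 - 5*W/7 (w(W) = (3 - 5*W)/7 = 3/7 - 5*W/7)
10753/152333 + (-343*(-241 + w(16)))/J(-1*386, 435) = 10753/152333 + (-343*(-241 + (3/7 - 5/7*16)))/((-1*386)**2 - (-408)*386 - 408*435 - 1*386*435) = 10753*(1/152333) + (-343*(-241 + (3/7 - 80/7)))/((-386)**2 - 408*(-386) - 177480 - 386*435) = 10753/152333 + (-343*(-241 - 11))/(148996 + 157488 - 177480 - 167910) = 10753/152333 - 343*(-252)/(-38906) = 10753/152333 + 86436*(-1/38906) = 10753/152333 - 882/397 = -130088765/60476201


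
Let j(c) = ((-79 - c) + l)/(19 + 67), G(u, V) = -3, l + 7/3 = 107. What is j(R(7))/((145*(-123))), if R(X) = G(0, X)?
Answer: -1/53505 ≈ -1.8690e-5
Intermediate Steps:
l = 314/3 (l = -7/3 + 107 = 314/3 ≈ 104.67)
R(X) = -3
j(c) = 77/258 - c/86 (j(c) = ((-79 - c) + 314/3)/(19 + 67) = (77/3 - c)/86 = (77/3 - c)*(1/86) = 77/258 - c/86)
j(R(7))/((145*(-123))) = (77/258 - 1/86*(-3))/((145*(-123))) = (77/258 + 3/86)/(-17835) = (⅓)*(-1/17835) = -1/53505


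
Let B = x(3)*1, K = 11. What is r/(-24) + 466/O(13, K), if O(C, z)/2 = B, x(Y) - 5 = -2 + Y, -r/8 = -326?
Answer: -419/6 ≈ -69.833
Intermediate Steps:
r = 2608 (r = -8*(-326) = 2608)
x(Y) = 3 + Y (x(Y) = 5 + (-2 + Y) = 3 + Y)
B = 6 (B = (3 + 3)*1 = 6*1 = 6)
O(C, z) = 12 (O(C, z) = 2*6 = 12)
r/(-24) + 466/O(13, K) = 2608/(-24) + 466/12 = 2608*(-1/24) + 466*(1/12) = -326/3 + 233/6 = -419/6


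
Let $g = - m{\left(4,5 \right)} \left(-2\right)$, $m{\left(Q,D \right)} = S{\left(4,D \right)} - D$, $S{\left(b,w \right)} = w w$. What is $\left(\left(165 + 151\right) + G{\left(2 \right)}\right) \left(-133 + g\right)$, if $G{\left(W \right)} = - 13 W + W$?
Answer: $-27156$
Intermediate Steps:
$S{\left(b,w \right)} = w^{2}$
$m{\left(Q,D \right)} = D^{2} - D$
$g = 40$ ($g = - 5 \left(-1 + 5\right) \left(-2\right) = - 5 \cdot 4 \left(-2\right) = \left(-1\right) 20 \left(-2\right) = \left(-20\right) \left(-2\right) = 40$)
$G{\left(W \right)} = - 12 W$
$\left(\left(165 + 151\right) + G{\left(2 \right)}\right) \left(-133 + g\right) = \left(\left(165 + 151\right) - 24\right) \left(-133 + 40\right) = \left(316 - 24\right) \left(-93\right) = 292 \left(-93\right) = -27156$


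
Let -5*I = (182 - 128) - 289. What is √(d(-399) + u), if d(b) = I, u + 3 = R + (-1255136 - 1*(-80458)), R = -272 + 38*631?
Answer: 4*I*√71933 ≈ 1072.8*I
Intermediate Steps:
I = 47 (I = -((182 - 128) - 289)/5 = -(54 - 289)/5 = -⅕*(-235) = 47)
R = 23706 (R = -272 + 23978 = 23706)
u = -1150975 (u = -3 + (23706 + (-1255136 - 1*(-80458))) = -3 + (23706 + (-1255136 + 80458)) = -3 + (23706 - 1174678) = -3 - 1150972 = -1150975)
d(b) = 47
√(d(-399) + u) = √(47 - 1150975) = √(-1150928) = 4*I*√71933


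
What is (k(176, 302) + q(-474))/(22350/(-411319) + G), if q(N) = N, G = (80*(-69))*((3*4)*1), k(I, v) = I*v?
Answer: -10833731141/13622896455 ≈ -0.79526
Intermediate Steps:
G = -66240 ≈ -66240.
(k(176, 302) + q(-474))/(22350/(-411319) + G) = (176*302 - 474)/(22350/(-411319) - 66240) = (53152 - 474)/(22350*(-1/411319) - 66240) = 52678/(-22350/411319 - 66240) = 52678/(-27245792910/411319) = 52678*(-411319/27245792910) = -10833731141/13622896455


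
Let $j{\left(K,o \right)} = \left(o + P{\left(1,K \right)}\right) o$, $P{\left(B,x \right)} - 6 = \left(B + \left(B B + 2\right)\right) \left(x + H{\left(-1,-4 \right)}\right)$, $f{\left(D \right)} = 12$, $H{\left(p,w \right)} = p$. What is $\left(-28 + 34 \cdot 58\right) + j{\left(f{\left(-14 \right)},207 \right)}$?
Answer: $55143$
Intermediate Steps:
$P{\left(B,x \right)} = 6 + \left(-1 + x\right) \left(2 + B + B^{2}\right)$ ($P{\left(B,x \right)} = 6 + \left(B + \left(B B + 2\right)\right) \left(x - 1\right) = 6 + \left(B + \left(B^{2} + 2\right)\right) \left(-1 + x\right) = 6 + \left(B + \left(2 + B^{2}\right)\right) \left(-1 + x\right) = 6 + \left(2 + B + B^{2}\right) \left(-1 + x\right) = 6 + \left(-1 + x\right) \left(2 + B + B^{2}\right)$)
$j{\left(K,o \right)} = o \left(2 + o + 4 K\right)$ ($j{\left(K,o \right)} = \left(o + \left(4 - 1 - 1^{2} + 2 K + 1 K + K 1^{2}\right)\right) o = \left(o + \left(4 - 1 - 1 + 2 K + K + K 1\right)\right) o = \left(o + \left(4 - 1 - 1 + 2 K + K + K\right)\right) o = \left(o + \left(2 + 4 K\right)\right) o = \left(2 + o + 4 K\right) o = o \left(2 + o + 4 K\right)$)
$\left(-28 + 34 \cdot 58\right) + j{\left(f{\left(-14 \right)},207 \right)} = \left(-28 + 34 \cdot 58\right) + 207 \left(2 + 207 + 4 \cdot 12\right) = \left(-28 + 1972\right) + 207 \left(2 + 207 + 48\right) = 1944 + 207 \cdot 257 = 1944 + 53199 = 55143$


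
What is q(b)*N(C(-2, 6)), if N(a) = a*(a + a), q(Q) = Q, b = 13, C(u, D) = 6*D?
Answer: 33696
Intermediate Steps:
N(a) = 2*a² (N(a) = a*(2*a) = 2*a²)
q(b)*N(C(-2, 6)) = 13*(2*(6*6)²) = 13*(2*36²) = 13*(2*1296) = 13*2592 = 33696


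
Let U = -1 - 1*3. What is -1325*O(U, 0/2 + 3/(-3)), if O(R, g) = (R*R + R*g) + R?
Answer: -21200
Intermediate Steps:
U = -4 (U = -1 - 3 = -4)
O(R, g) = R + R² + R*g (O(R, g) = (R² + R*g) + R = R + R² + R*g)
-1325*O(U, 0/2 + 3/(-3)) = -(-5300)*(1 - 4 + (0/2 + 3/(-3))) = -(-5300)*(1 - 4 + (0*(½) + 3*(-⅓))) = -(-5300)*(1 - 4 + (0 - 1)) = -(-5300)*(1 - 4 - 1) = -(-5300)*(-4) = -1325*16 = -21200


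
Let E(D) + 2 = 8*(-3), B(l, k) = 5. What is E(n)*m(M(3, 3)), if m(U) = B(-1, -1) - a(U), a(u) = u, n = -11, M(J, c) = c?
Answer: -52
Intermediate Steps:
E(D) = -26 (E(D) = -2 + 8*(-3) = -2 - 24 = -26)
m(U) = 5 - U
E(n)*m(M(3, 3)) = -26*(5 - 1*3) = -26*(5 - 3) = -26*2 = -52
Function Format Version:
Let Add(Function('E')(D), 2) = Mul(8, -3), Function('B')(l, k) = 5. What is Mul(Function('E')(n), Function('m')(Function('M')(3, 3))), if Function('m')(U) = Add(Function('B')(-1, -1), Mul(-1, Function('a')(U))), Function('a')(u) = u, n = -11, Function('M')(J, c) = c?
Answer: -52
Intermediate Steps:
Function('E')(D) = -26 (Function('E')(D) = Add(-2, Mul(8, -3)) = Add(-2, -24) = -26)
Function('m')(U) = Add(5, Mul(-1, U))
Mul(Function('E')(n), Function('m')(Function('M')(3, 3))) = Mul(-26, Add(5, Mul(-1, 3))) = Mul(-26, Add(5, -3)) = Mul(-26, 2) = -52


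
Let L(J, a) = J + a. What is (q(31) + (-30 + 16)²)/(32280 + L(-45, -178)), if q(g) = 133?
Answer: 329/32057 ≈ 0.010263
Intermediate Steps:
(q(31) + (-30 + 16)²)/(32280 + L(-45, -178)) = (133 + (-30 + 16)²)/(32280 + (-45 - 178)) = (133 + (-14)²)/(32280 - 223) = (133 + 196)/32057 = 329*(1/32057) = 329/32057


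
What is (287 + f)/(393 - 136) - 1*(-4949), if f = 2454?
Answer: 1274634/257 ≈ 4959.7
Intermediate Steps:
(287 + f)/(393 - 136) - 1*(-4949) = (287 + 2454)/(393 - 136) - 1*(-4949) = 2741/257 + 4949 = 1274634/257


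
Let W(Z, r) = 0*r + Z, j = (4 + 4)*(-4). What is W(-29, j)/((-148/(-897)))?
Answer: -26013/148 ≈ -175.76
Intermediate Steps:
j = -32 (j = 8*(-4) = -32)
W(Z, r) = Z (W(Z, r) = 0 + Z = Z)
W(-29, j)/((-148/(-897))) = -29/((-148/(-897))) = -29/((-148*(-1/897))) = -29/148/897 = -29*897/148 = -26013/148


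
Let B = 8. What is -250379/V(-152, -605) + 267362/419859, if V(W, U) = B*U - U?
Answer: 9659650421/161645715 ≈ 59.758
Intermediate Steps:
V(W, U) = 7*U (V(W, U) = 8*U - U = 7*U)
-250379/V(-152, -605) + 267362/419859 = -250379/(7*(-605)) + 267362/419859 = -250379/(-4235) + 267362*(1/419859) = -250379*(-1/4235) + 267362/419859 = 250379/4235 + 267362/419859 = 9659650421/161645715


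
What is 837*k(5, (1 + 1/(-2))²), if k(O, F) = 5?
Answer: 4185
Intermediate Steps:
837*k(5, (1 + 1/(-2))²) = 837*5 = 4185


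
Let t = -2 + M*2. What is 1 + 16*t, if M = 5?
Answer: 129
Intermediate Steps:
t = 8 (t = -2 + 5*2 = -2 + 10 = 8)
1 + 16*t = 1 + 16*8 = 1 + 128 = 129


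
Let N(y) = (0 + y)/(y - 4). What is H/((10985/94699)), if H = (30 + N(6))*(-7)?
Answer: -21875469/10985 ≈ -1991.4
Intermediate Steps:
N(y) = y/(-4 + y)
H = -231 (H = (30 + 6/(-4 + 6))*(-7) = (30 + 6/2)*(-7) = (30 + 6*(½))*(-7) = (30 + 3)*(-7) = 33*(-7) = -231)
H/((10985/94699)) = -231/(10985/94699) = -231/(10985*(1/94699)) = -231/10985/94699 = -231*94699/10985 = -21875469/10985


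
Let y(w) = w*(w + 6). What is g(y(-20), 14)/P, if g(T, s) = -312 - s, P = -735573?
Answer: 326/735573 ≈ 0.00044319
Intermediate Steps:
y(w) = w*(6 + w)
g(y(-20), 14)/P = (-312 - 1*14)/(-735573) = (-312 - 14)*(-1/735573) = -326*(-1/735573) = 326/735573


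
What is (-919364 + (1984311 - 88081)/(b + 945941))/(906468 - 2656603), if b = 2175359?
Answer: 40994413671/78038519650 ≈ 0.52531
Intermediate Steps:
(-919364 + (1984311 - 88081)/(b + 945941))/(906468 - 2656603) = (-919364 + (1984311 - 88081)/(2175359 + 945941))/(906468 - 2656603) = (-919364 + 1896230/3121300)/(-1750135) = (-919364 + 1896230*(1/3121300))*(-1/1750135) = (-919364 + 27089/44590)*(-1/1750135) = -40994413671/44590*(-1/1750135) = 40994413671/78038519650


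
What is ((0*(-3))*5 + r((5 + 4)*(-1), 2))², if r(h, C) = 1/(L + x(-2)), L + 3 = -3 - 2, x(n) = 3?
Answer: 1/25 ≈ 0.040000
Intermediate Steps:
L = -8 (L = -3 + (-3 - 2) = -3 - 5 = -8)
r(h, C) = -⅕ (r(h, C) = 1/(-8 + 3) = 1/(-5) = -⅕)
((0*(-3))*5 + r((5 + 4)*(-1), 2))² = ((0*(-3))*5 - ⅕)² = (0*5 - ⅕)² = (0 - ⅕)² = (-⅕)² = 1/25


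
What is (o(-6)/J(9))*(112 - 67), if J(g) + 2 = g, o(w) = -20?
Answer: -900/7 ≈ -128.57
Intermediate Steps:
J(g) = -2 + g
(o(-6)/J(9))*(112 - 67) = (-20/(-2 + 9))*(112 - 67) = -20/7*45 = -900/7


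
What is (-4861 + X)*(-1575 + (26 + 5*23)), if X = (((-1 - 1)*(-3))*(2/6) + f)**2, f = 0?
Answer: 6964938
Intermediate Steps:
X = 4 (X = (((-1 - 1)*(-3))*(2/6) + 0)**2 = ((-2*(-3))*(2*(1/6)) + 0)**2 = (6*(1/3) + 0)**2 = (2 + 0)**2 = 2**2 = 4)
(-4861 + X)*(-1575 + (26 + 5*23)) = (-4861 + 4)*(-1575 + (26 + 5*23)) = -4857*(-1575 + (26 + 115)) = -4857*(-1575 + 141) = -4857*(-1434) = 6964938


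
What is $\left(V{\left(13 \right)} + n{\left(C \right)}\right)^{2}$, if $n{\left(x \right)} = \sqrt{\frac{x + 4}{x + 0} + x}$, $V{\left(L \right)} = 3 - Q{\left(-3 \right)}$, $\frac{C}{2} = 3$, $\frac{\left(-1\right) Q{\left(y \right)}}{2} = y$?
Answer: $\frac{\left(9 - \sqrt{69}\right)^{2}}{9} \approx 0.053419$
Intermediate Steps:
$Q{\left(y \right)} = - 2 y$
$C = 6$ ($C = 2 \cdot 3 = 6$)
$V{\left(L \right)} = -3$ ($V{\left(L \right)} = 3 - \left(-2\right) \left(-3\right) = 3 - 6 = -3$)
$n{\left(x \right)} = \sqrt{x + \frac{4 + x}{x}}$ ($n{\left(x \right)} = \sqrt{\frac{4 + x}{x} + x} = \sqrt{x + \frac{4 + x}{x}}$)
$\left(V{\left(13 \right)} + n{\left(C \right)}\right)^{2} = \left(-3 + \sqrt{1 + 6 + \frac{4}{6}}\right)^{2} = \left(-3 + \sqrt{1 + 6 + 4 \cdot \frac{1}{6}}\right)^{2} = \left(-3 + \sqrt{1 + 6 + \frac{2}{3}}\right)^{2} = \left(-3 + \sqrt{\frac{23}{3}}\right)^{2} = \left(-3 + \frac{\sqrt{69}}{3}\right)^{2}$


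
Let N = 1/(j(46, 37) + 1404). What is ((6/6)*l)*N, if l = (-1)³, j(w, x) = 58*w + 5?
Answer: -1/4077 ≈ -0.00024528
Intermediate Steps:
j(w, x) = 5 + 58*w
l = -1
N = 1/4077 (N = 1/((5 + 58*46) + 1404) = 1/((5 + 2668) + 1404) = 1/(2673 + 1404) = 1/4077 ≈ 0.00024528)
((6/6)*l)*N = ((6/6)*(-1))*(1/4077) = ((6*(⅙))*(-1))*(1/4077) = (1*(-1))*(1/4077) = -1*1/4077 = -1/4077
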